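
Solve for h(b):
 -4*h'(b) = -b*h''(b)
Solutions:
 h(b) = C1 + C2*b^5


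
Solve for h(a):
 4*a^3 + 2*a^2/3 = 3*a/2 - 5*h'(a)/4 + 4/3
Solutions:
 h(a) = C1 - 4*a^4/5 - 8*a^3/45 + 3*a^2/5 + 16*a/15


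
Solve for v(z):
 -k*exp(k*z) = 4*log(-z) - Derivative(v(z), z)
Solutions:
 v(z) = C1 + 4*z*log(-z) - 4*z + exp(k*z)


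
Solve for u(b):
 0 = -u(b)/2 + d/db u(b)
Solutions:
 u(b) = C1*exp(b/2)


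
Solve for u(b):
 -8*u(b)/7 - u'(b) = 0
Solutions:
 u(b) = C1*exp(-8*b/7)


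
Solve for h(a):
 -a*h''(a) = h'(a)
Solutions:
 h(a) = C1 + C2*log(a)


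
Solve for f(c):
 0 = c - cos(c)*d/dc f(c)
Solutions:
 f(c) = C1 + Integral(c/cos(c), c)


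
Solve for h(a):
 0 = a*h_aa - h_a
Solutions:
 h(a) = C1 + C2*a^2


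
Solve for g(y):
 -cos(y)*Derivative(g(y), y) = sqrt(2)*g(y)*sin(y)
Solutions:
 g(y) = C1*cos(y)^(sqrt(2))


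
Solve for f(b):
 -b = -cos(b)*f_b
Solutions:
 f(b) = C1 + Integral(b/cos(b), b)


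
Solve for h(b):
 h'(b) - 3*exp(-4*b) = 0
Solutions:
 h(b) = C1 - 3*exp(-4*b)/4


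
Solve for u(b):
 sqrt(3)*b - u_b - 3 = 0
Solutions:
 u(b) = C1 + sqrt(3)*b^2/2 - 3*b


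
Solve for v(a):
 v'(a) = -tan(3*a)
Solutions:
 v(a) = C1 + log(cos(3*a))/3


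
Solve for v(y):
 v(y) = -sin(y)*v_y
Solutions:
 v(y) = C1*sqrt(cos(y) + 1)/sqrt(cos(y) - 1)


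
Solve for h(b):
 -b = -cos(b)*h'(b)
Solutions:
 h(b) = C1 + Integral(b/cos(b), b)


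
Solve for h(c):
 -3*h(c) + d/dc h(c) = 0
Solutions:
 h(c) = C1*exp(3*c)


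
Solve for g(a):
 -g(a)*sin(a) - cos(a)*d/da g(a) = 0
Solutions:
 g(a) = C1*cos(a)


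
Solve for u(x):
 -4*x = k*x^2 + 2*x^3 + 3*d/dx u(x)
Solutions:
 u(x) = C1 - k*x^3/9 - x^4/6 - 2*x^2/3


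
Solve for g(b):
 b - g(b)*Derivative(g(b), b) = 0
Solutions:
 g(b) = -sqrt(C1 + b^2)
 g(b) = sqrt(C1 + b^2)


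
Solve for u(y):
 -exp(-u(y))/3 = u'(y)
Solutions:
 u(y) = log(C1 - y/3)


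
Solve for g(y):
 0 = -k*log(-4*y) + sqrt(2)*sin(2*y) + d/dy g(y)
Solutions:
 g(y) = C1 + k*y*(log(-y) - 1) + 2*k*y*log(2) + sqrt(2)*cos(2*y)/2


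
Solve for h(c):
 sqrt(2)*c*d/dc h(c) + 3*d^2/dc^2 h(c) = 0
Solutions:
 h(c) = C1 + C2*erf(2^(3/4)*sqrt(3)*c/6)


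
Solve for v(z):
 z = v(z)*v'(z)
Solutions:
 v(z) = -sqrt(C1 + z^2)
 v(z) = sqrt(C1 + z^2)


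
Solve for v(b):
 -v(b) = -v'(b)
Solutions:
 v(b) = C1*exp(b)


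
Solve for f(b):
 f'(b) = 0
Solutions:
 f(b) = C1


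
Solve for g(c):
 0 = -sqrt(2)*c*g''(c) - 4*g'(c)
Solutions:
 g(c) = C1 + C2*c^(1 - 2*sqrt(2))


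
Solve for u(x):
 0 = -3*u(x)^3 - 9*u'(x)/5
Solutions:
 u(x) = -sqrt(6)*sqrt(-1/(C1 - 5*x))/2
 u(x) = sqrt(6)*sqrt(-1/(C1 - 5*x))/2


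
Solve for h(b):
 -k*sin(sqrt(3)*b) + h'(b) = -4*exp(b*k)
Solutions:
 h(b) = C1 - sqrt(3)*k*cos(sqrt(3)*b)/3 - 4*exp(b*k)/k


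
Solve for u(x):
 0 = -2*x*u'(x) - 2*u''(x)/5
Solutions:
 u(x) = C1 + C2*erf(sqrt(10)*x/2)


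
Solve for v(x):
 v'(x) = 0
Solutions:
 v(x) = C1


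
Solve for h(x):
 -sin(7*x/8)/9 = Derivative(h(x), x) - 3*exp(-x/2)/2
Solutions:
 h(x) = C1 + 8*cos(7*x/8)/63 - 3*exp(-x/2)


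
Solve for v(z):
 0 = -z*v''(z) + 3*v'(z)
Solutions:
 v(z) = C1 + C2*z^4


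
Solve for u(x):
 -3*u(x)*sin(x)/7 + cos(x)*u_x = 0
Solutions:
 u(x) = C1/cos(x)^(3/7)


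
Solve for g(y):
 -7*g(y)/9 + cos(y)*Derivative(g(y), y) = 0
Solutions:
 g(y) = C1*(sin(y) + 1)^(7/18)/(sin(y) - 1)^(7/18)


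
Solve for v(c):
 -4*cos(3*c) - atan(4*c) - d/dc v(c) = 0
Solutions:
 v(c) = C1 - c*atan(4*c) + log(16*c^2 + 1)/8 - 4*sin(3*c)/3


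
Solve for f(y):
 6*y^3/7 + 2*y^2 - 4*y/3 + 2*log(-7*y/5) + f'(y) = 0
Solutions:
 f(y) = C1 - 3*y^4/14 - 2*y^3/3 + 2*y^2/3 - 2*y*log(-y) + 2*y*(-log(7) + 1 + log(5))


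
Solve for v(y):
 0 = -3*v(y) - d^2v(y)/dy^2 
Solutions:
 v(y) = C1*sin(sqrt(3)*y) + C2*cos(sqrt(3)*y)


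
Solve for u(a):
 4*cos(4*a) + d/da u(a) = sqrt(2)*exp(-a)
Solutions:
 u(a) = C1 - sin(4*a) - sqrt(2)*exp(-a)


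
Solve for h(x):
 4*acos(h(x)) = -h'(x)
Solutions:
 Integral(1/acos(_y), (_y, h(x))) = C1 - 4*x


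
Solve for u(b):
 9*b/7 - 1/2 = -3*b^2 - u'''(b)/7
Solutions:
 u(b) = C1 + C2*b + C3*b^2 - 7*b^5/20 - 3*b^4/8 + 7*b^3/12


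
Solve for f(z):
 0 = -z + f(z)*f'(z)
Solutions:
 f(z) = -sqrt(C1 + z^2)
 f(z) = sqrt(C1 + z^2)


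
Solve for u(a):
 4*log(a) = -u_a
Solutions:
 u(a) = C1 - 4*a*log(a) + 4*a


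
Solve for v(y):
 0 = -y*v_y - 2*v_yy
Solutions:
 v(y) = C1 + C2*erf(y/2)


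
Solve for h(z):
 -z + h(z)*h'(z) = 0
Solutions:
 h(z) = -sqrt(C1 + z^2)
 h(z) = sqrt(C1 + z^2)


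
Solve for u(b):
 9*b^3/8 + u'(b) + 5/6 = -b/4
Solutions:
 u(b) = C1 - 9*b^4/32 - b^2/8 - 5*b/6


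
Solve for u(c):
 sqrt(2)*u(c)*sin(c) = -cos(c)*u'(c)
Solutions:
 u(c) = C1*cos(c)^(sqrt(2))


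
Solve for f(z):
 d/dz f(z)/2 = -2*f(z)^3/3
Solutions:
 f(z) = -sqrt(6)*sqrt(-1/(C1 - 4*z))/2
 f(z) = sqrt(6)*sqrt(-1/(C1 - 4*z))/2


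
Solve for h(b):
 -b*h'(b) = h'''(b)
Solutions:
 h(b) = C1 + Integral(C2*airyai(-b) + C3*airybi(-b), b)


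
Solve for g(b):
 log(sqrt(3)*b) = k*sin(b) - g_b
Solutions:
 g(b) = C1 - b*log(b) - b*log(3)/2 + b - k*cos(b)


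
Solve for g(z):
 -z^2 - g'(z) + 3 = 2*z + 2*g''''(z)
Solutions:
 g(z) = C1 + C4*exp(-2^(2/3)*z/2) - z^3/3 - z^2 + 3*z + (C2*sin(2^(2/3)*sqrt(3)*z/4) + C3*cos(2^(2/3)*sqrt(3)*z/4))*exp(2^(2/3)*z/4)


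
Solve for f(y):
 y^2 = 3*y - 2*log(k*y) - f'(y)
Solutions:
 f(y) = C1 - y^3/3 + 3*y^2/2 - 2*y*log(k*y) + 2*y


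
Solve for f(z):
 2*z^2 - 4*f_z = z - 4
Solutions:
 f(z) = C1 + z^3/6 - z^2/8 + z


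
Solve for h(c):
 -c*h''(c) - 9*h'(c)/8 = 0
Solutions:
 h(c) = C1 + C2/c^(1/8)


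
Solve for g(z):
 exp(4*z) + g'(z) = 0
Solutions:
 g(z) = C1 - exp(4*z)/4


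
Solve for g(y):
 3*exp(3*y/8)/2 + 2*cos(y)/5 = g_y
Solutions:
 g(y) = C1 + 4*exp(3*y/8) + 2*sin(y)/5


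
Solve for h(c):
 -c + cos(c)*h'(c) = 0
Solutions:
 h(c) = C1 + Integral(c/cos(c), c)


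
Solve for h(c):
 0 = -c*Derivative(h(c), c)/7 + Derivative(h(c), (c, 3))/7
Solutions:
 h(c) = C1 + Integral(C2*airyai(c) + C3*airybi(c), c)


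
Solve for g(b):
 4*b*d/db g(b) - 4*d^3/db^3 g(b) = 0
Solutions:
 g(b) = C1 + Integral(C2*airyai(b) + C3*airybi(b), b)


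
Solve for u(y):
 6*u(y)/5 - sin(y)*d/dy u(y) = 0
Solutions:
 u(y) = C1*(cos(y) - 1)^(3/5)/(cos(y) + 1)^(3/5)


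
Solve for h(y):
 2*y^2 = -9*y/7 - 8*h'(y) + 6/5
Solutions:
 h(y) = C1 - y^3/12 - 9*y^2/112 + 3*y/20


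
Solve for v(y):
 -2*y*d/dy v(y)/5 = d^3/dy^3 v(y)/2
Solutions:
 v(y) = C1 + Integral(C2*airyai(-10^(2/3)*y/5) + C3*airybi(-10^(2/3)*y/5), y)


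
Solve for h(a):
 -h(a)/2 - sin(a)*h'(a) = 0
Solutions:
 h(a) = C1*(cos(a) + 1)^(1/4)/(cos(a) - 1)^(1/4)


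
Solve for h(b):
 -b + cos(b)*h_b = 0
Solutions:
 h(b) = C1 + Integral(b/cos(b), b)


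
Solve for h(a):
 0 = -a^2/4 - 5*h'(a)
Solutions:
 h(a) = C1 - a^3/60


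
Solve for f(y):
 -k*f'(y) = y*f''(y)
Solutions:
 f(y) = C1 + y^(1 - re(k))*(C2*sin(log(y)*Abs(im(k))) + C3*cos(log(y)*im(k)))


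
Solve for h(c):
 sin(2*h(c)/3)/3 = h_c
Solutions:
 -c/3 + 3*log(cos(2*h(c)/3) - 1)/4 - 3*log(cos(2*h(c)/3) + 1)/4 = C1


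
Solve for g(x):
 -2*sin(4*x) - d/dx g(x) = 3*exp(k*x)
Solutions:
 g(x) = C1 + cos(4*x)/2 - 3*exp(k*x)/k


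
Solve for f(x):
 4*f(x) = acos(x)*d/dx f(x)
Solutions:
 f(x) = C1*exp(4*Integral(1/acos(x), x))


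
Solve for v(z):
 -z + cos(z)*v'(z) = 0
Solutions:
 v(z) = C1 + Integral(z/cos(z), z)


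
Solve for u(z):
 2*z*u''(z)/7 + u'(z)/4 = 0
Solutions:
 u(z) = C1 + C2*z^(1/8)


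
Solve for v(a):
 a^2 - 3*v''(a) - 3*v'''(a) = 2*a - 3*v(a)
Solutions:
 v(a) = C1*exp(-a*(2*2^(1/3)/(3*sqrt(69) + 25)^(1/3) + 4 + 2^(2/3)*(3*sqrt(69) + 25)^(1/3))/12)*sin(2^(1/3)*sqrt(3)*a*(-2^(1/3)*(3*sqrt(69) + 25)^(1/3) + 2/(3*sqrt(69) + 25)^(1/3))/12) + C2*exp(-a*(2*2^(1/3)/(3*sqrt(69) + 25)^(1/3) + 4 + 2^(2/3)*(3*sqrt(69) + 25)^(1/3))/12)*cos(2^(1/3)*sqrt(3)*a*(-2^(1/3)*(3*sqrt(69) + 25)^(1/3) + 2/(3*sqrt(69) + 25)^(1/3))/12) + C3*exp(a*(-2 + 2*2^(1/3)/(3*sqrt(69) + 25)^(1/3) + 2^(2/3)*(3*sqrt(69) + 25)^(1/3))/6) - a^2/3 + 2*a/3 - 2/3


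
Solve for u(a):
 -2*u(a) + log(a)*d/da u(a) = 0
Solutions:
 u(a) = C1*exp(2*li(a))


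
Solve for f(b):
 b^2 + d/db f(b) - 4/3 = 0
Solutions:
 f(b) = C1 - b^3/3 + 4*b/3


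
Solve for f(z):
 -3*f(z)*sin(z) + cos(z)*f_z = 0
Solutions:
 f(z) = C1/cos(z)^3


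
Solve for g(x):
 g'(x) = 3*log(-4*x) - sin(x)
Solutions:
 g(x) = C1 + 3*x*log(-x) - 3*x + 6*x*log(2) + cos(x)


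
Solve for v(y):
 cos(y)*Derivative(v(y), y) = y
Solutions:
 v(y) = C1 + Integral(y/cos(y), y)


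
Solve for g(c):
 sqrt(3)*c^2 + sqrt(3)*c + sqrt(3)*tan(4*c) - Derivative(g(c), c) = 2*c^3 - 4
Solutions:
 g(c) = C1 - c^4/2 + sqrt(3)*c^3/3 + sqrt(3)*c^2/2 + 4*c - sqrt(3)*log(cos(4*c))/4


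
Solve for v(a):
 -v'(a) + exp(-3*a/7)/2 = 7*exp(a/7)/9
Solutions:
 v(a) = C1 - 49*exp(a/7)/9 - 7*exp(-3*a/7)/6


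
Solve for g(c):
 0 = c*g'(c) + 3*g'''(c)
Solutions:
 g(c) = C1 + Integral(C2*airyai(-3^(2/3)*c/3) + C3*airybi(-3^(2/3)*c/3), c)


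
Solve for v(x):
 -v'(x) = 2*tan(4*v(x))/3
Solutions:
 v(x) = -asin(C1*exp(-8*x/3))/4 + pi/4
 v(x) = asin(C1*exp(-8*x/3))/4


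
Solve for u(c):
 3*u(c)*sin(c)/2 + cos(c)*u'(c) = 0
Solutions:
 u(c) = C1*cos(c)^(3/2)


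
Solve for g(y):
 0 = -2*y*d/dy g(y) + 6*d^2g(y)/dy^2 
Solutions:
 g(y) = C1 + C2*erfi(sqrt(6)*y/6)


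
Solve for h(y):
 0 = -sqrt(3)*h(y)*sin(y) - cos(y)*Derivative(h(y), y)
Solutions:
 h(y) = C1*cos(y)^(sqrt(3))


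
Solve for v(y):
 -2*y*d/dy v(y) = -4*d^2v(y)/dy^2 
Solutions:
 v(y) = C1 + C2*erfi(y/2)


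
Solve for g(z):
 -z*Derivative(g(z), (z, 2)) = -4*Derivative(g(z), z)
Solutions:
 g(z) = C1 + C2*z^5


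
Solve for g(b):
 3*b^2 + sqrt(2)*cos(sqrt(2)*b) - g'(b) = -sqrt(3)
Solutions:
 g(b) = C1 + b^3 + sqrt(3)*b + sin(sqrt(2)*b)


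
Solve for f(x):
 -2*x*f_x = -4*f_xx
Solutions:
 f(x) = C1 + C2*erfi(x/2)


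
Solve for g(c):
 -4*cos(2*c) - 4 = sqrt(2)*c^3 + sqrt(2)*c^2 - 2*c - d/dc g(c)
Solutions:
 g(c) = C1 + sqrt(2)*c^4/4 + sqrt(2)*c^3/3 - c^2 + 4*c + 4*sin(c)*cos(c)


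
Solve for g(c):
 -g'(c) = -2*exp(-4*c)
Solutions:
 g(c) = C1 - exp(-4*c)/2


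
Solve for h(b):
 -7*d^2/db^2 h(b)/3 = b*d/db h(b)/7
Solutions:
 h(b) = C1 + C2*erf(sqrt(6)*b/14)


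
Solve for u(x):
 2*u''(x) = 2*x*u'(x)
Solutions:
 u(x) = C1 + C2*erfi(sqrt(2)*x/2)


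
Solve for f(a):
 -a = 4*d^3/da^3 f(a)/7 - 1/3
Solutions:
 f(a) = C1 + C2*a + C3*a^2 - 7*a^4/96 + 7*a^3/72


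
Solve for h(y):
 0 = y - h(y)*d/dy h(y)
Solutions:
 h(y) = -sqrt(C1 + y^2)
 h(y) = sqrt(C1 + y^2)


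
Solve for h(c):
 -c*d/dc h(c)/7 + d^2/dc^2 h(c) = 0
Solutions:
 h(c) = C1 + C2*erfi(sqrt(14)*c/14)


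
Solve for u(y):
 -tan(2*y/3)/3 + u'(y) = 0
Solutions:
 u(y) = C1 - log(cos(2*y/3))/2


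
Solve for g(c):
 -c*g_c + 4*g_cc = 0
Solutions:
 g(c) = C1 + C2*erfi(sqrt(2)*c/4)


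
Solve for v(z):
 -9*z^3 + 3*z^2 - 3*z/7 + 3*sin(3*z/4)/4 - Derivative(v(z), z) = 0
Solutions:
 v(z) = C1 - 9*z^4/4 + z^3 - 3*z^2/14 - cos(3*z/4)


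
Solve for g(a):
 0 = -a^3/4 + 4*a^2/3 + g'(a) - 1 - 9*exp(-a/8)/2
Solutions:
 g(a) = C1 + a^4/16 - 4*a^3/9 + a - 36*exp(-a/8)


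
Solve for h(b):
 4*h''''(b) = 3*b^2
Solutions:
 h(b) = C1 + C2*b + C3*b^2 + C4*b^3 + b^6/480


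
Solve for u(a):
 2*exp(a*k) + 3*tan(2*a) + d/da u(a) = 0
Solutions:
 u(a) = C1 - 2*Piecewise((exp(a*k)/k, Ne(k, 0)), (a, True)) + 3*log(cos(2*a))/2


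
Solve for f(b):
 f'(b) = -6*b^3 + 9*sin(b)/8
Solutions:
 f(b) = C1 - 3*b^4/2 - 9*cos(b)/8


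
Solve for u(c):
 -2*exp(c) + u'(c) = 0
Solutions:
 u(c) = C1 + 2*exp(c)


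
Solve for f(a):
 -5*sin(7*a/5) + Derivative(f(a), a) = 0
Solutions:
 f(a) = C1 - 25*cos(7*a/5)/7


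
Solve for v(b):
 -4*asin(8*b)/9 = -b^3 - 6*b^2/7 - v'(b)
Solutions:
 v(b) = C1 - b^4/4 - 2*b^3/7 + 4*b*asin(8*b)/9 + sqrt(1 - 64*b^2)/18


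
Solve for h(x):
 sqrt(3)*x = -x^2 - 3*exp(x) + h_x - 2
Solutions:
 h(x) = C1 + x^3/3 + sqrt(3)*x^2/2 + 2*x + 3*exp(x)


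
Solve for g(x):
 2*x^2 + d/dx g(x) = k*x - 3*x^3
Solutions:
 g(x) = C1 + k*x^2/2 - 3*x^4/4 - 2*x^3/3


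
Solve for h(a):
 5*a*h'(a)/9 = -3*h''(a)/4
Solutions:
 h(a) = C1 + C2*erf(sqrt(30)*a/9)


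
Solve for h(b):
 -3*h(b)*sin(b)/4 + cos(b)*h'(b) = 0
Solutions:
 h(b) = C1/cos(b)^(3/4)


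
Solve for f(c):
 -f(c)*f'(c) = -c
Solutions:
 f(c) = -sqrt(C1 + c^2)
 f(c) = sqrt(C1 + c^2)


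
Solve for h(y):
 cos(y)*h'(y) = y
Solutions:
 h(y) = C1 + Integral(y/cos(y), y)


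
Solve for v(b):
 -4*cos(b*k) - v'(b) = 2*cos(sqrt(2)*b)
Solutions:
 v(b) = C1 - sqrt(2)*sin(sqrt(2)*b) - 4*sin(b*k)/k


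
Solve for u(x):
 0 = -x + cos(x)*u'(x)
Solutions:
 u(x) = C1 + Integral(x/cos(x), x)


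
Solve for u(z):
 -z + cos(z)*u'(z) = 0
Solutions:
 u(z) = C1 + Integral(z/cos(z), z)


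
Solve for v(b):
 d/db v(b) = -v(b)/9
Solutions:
 v(b) = C1*exp(-b/9)


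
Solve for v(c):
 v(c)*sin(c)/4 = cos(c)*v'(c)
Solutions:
 v(c) = C1/cos(c)^(1/4)


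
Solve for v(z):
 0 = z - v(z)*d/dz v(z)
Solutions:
 v(z) = -sqrt(C1 + z^2)
 v(z) = sqrt(C1 + z^2)


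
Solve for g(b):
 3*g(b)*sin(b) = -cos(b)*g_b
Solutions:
 g(b) = C1*cos(b)^3


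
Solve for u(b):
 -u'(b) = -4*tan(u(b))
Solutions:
 u(b) = pi - asin(C1*exp(4*b))
 u(b) = asin(C1*exp(4*b))


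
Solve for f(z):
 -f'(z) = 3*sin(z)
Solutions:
 f(z) = C1 + 3*cos(z)


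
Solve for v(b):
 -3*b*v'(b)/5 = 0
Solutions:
 v(b) = C1


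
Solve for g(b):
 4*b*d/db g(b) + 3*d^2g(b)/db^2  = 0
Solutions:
 g(b) = C1 + C2*erf(sqrt(6)*b/3)


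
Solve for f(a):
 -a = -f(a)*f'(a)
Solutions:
 f(a) = -sqrt(C1 + a^2)
 f(a) = sqrt(C1 + a^2)


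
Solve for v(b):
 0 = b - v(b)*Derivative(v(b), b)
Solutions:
 v(b) = -sqrt(C1 + b^2)
 v(b) = sqrt(C1 + b^2)


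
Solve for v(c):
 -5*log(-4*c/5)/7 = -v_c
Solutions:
 v(c) = C1 + 5*c*log(-c)/7 + 5*c*(-log(5) - 1 + 2*log(2))/7


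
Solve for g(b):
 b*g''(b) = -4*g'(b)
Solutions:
 g(b) = C1 + C2/b^3


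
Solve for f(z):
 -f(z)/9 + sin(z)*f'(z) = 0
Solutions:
 f(z) = C1*(cos(z) - 1)^(1/18)/(cos(z) + 1)^(1/18)


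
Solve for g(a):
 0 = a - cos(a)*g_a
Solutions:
 g(a) = C1 + Integral(a/cos(a), a)


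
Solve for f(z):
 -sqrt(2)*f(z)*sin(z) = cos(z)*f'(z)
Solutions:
 f(z) = C1*cos(z)^(sqrt(2))


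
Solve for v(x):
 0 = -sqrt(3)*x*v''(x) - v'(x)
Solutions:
 v(x) = C1 + C2*x^(1 - sqrt(3)/3)


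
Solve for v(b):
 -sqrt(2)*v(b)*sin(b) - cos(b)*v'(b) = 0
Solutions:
 v(b) = C1*cos(b)^(sqrt(2))


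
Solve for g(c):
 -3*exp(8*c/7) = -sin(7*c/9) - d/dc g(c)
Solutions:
 g(c) = C1 + 21*exp(8*c/7)/8 + 9*cos(7*c/9)/7


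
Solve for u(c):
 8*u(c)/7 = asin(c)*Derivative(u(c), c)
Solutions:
 u(c) = C1*exp(8*Integral(1/asin(c), c)/7)


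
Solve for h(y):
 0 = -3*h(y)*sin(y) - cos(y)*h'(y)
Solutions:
 h(y) = C1*cos(y)^3


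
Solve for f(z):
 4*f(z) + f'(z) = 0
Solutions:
 f(z) = C1*exp(-4*z)


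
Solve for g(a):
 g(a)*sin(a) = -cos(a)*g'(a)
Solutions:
 g(a) = C1*cos(a)


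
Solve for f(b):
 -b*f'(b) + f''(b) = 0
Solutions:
 f(b) = C1 + C2*erfi(sqrt(2)*b/2)


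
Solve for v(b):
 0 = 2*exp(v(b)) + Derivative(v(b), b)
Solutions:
 v(b) = log(1/(C1 + 2*b))


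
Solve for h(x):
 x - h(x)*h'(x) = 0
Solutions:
 h(x) = -sqrt(C1 + x^2)
 h(x) = sqrt(C1 + x^2)


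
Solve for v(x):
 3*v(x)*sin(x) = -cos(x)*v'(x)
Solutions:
 v(x) = C1*cos(x)^3


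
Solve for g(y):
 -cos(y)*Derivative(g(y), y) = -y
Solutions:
 g(y) = C1 + Integral(y/cos(y), y)


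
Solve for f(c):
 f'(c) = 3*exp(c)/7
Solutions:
 f(c) = C1 + 3*exp(c)/7


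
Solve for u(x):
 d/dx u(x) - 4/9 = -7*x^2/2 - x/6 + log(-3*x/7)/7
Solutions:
 u(x) = C1 - 7*x^3/6 - x^2/12 + x*log(-x)/7 + x*(-9*log(7) + 9*log(3) + 19)/63


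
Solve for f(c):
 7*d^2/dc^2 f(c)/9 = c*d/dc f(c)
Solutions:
 f(c) = C1 + C2*erfi(3*sqrt(14)*c/14)


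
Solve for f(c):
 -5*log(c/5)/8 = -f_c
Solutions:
 f(c) = C1 + 5*c*log(c)/8 - 5*c*log(5)/8 - 5*c/8


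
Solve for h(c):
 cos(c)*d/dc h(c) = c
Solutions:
 h(c) = C1 + Integral(c/cos(c), c)


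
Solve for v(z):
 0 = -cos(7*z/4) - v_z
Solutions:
 v(z) = C1 - 4*sin(7*z/4)/7


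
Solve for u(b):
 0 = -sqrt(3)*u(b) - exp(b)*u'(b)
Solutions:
 u(b) = C1*exp(sqrt(3)*exp(-b))


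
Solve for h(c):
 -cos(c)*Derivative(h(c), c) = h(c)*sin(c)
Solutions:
 h(c) = C1*cos(c)


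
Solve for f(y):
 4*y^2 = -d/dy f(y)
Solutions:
 f(y) = C1 - 4*y^3/3


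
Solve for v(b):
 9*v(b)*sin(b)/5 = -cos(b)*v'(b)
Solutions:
 v(b) = C1*cos(b)^(9/5)


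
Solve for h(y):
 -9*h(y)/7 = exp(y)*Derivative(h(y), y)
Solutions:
 h(y) = C1*exp(9*exp(-y)/7)


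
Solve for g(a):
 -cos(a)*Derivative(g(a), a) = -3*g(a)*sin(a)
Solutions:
 g(a) = C1/cos(a)^3


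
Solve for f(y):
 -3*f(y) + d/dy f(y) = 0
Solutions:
 f(y) = C1*exp(3*y)


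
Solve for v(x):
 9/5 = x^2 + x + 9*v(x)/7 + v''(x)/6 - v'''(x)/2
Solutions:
 v(x) = C1*exp(x*(-7^(2/3)*(405*sqrt(263) + 6568)^(1/3) - 7*7^(1/3)/(405*sqrt(263) + 6568)^(1/3) + 14)/126)*sin(sqrt(3)*7^(1/3)*x*(-7^(1/3)*(405*sqrt(263) + 6568)^(1/3) + 7/(405*sqrt(263) + 6568)^(1/3))/126) + C2*exp(x*(-7^(2/3)*(405*sqrt(263) + 6568)^(1/3) - 7*7^(1/3)/(405*sqrt(263) + 6568)^(1/3) + 14)/126)*cos(sqrt(3)*7^(1/3)*x*(-7^(1/3)*(405*sqrt(263) + 6568)^(1/3) + 7/(405*sqrt(263) + 6568)^(1/3))/126) + C3*exp(x*(7*7^(1/3)/(405*sqrt(263) + 6568)^(1/3) + 7 + 7^(2/3)*(405*sqrt(263) + 6568)^(1/3))/63) - 7*x^2/9 - 7*x/9 + 1946/1215


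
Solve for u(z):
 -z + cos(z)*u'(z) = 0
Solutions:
 u(z) = C1 + Integral(z/cos(z), z)


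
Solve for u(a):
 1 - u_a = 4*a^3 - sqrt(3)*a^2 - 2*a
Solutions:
 u(a) = C1 - a^4 + sqrt(3)*a^3/3 + a^2 + a


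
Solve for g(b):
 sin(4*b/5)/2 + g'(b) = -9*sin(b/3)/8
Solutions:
 g(b) = C1 + 27*cos(b/3)/8 + 5*cos(4*b/5)/8


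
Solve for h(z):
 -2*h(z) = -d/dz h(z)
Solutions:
 h(z) = C1*exp(2*z)


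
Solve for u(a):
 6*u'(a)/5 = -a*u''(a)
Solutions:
 u(a) = C1 + C2/a^(1/5)


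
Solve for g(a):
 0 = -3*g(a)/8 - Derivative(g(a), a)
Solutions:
 g(a) = C1*exp(-3*a/8)


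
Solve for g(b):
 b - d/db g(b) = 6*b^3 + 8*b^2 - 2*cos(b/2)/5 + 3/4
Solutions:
 g(b) = C1 - 3*b^4/2 - 8*b^3/3 + b^2/2 - 3*b/4 + 4*sin(b/2)/5


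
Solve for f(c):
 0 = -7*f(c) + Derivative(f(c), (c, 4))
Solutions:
 f(c) = C1*exp(-7^(1/4)*c) + C2*exp(7^(1/4)*c) + C3*sin(7^(1/4)*c) + C4*cos(7^(1/4)*c)


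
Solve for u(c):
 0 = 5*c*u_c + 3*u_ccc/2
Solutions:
 u(c) = C1 + Integral(C2*airyai(-10^(1/3)*3^(2/3)*c/3) + C3*airybi(-10^(1/3)*3^(2/3)*c/3), c)


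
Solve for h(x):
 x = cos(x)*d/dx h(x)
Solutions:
 h(x) = C1 + Integral(x/cos(x), x)


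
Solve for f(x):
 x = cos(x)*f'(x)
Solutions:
 f(x) = C1 + Integral(x/cos(x), x)


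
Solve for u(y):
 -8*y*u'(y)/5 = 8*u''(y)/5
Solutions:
 u(y) = C1 + C2*erf(sqrt(2)*y/2)


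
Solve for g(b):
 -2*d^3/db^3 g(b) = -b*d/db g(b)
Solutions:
 g(b) = C1 + Integral(C2*airyai(2^(2/3)*b/2) + C3*airybi(2^(2/3)*b/2), b)


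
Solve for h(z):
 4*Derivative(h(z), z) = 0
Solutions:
 h(z) = C1


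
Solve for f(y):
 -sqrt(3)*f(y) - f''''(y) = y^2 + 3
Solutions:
 f(y) = -sqrt(3)*y^2/3 + (C1*sin(sqrt(2)*3^(1/8)*y/2) + C2*cos(sqrt(2)*3^(1/8)*y/2))*exp(-sqrt(2)*3^(1/8)*y/2) + (C3*sin(sqrt(2)*3^(1/8)*y/2) + C4*cos(sqrt(2)*3^(1/8)*y/2))*exp(sqrt(2)*3^(1/8)*y/2) - sqrt(3)


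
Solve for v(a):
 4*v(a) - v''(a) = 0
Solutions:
 v(a) = C1*exp(-2*a) + C2*exp(2*a)


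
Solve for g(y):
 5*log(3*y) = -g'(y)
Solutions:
 g(y) = C1 - 5*y*log(y) - y*log(243) + 5*y


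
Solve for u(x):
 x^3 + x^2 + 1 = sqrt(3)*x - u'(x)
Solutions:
 u(x) = C1 - x^4/4 - x^3/3 + sqrt(3)*x^2/2 - x


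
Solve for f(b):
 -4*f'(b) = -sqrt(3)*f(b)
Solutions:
 f(b) = C1*exp(sqrt(3)*b/4)


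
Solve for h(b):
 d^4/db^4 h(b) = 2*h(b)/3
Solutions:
 h(b) = C1*exp(-2^(1/4)*3^(3/4)*b/3) + C2*exp(2^(1/4)*3^(3/4)*b/3) + C3*sin(2^(1/4)*3^(3/4)*b/3) + C4*cos(2^(1/4)*3^(3/4)*b/3)


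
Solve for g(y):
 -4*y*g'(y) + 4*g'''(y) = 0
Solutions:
 g(y) = C1 + Integral(C2*airyai(y) + C3*airybi(y), y)


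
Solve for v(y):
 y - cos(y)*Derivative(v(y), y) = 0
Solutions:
 v(y) = C1 + Integral(y/cos(y), y)


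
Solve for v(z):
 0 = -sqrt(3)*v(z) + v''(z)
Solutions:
 v(z) = C1*exp(-3^(1/4)*z) + C2*exp(3^(1/4)*z)


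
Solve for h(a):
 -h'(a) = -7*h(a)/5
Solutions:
 h(a) = C1*exp(7*a/5)


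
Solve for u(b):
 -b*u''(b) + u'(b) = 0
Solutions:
 u(b) = C1 + C2*b^2


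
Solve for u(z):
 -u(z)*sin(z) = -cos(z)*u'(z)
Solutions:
 u(z) = C1/cos(z)


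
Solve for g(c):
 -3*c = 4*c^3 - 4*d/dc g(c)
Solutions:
 g(c) = C1 + c^4/4 + 3*c^2/8


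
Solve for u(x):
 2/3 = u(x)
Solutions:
 u(x) = 2/3


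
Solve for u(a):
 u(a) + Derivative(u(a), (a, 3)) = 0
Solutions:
 u(a) = C3*exp(-a) + (C1*sin(sqrt(3)*a/2) + C2*cos(sqrt(3)*a/2))*exp(a/2)


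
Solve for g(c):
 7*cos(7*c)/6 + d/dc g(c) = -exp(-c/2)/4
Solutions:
 g(c) = C1 - sin(7*c)/6 + exp(-c/2)/2


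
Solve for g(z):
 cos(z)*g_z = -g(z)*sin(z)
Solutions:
 g(z) = C1*cos(z)


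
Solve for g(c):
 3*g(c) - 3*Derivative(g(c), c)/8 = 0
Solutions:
 g(c) = C1*exp(8*c)


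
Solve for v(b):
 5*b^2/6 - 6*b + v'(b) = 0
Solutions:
 v(b) = C1 - 5*b^3/18 + 3*b^2


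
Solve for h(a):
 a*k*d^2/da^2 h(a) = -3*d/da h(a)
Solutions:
 h(a) = C1 + a^(((re(k) - 3)*re(k) + im(k)^2)/(re(k)^2 + im(k)^2))*(C2*sin(3*log(a)*Abs(im(k))/(re(k)^2 + im(k)^2)) + C3*cos(3*log(a)*im(k)/(re(k)^2 + im(k)^2)))


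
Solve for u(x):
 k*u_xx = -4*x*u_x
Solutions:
 u(x) = C1 + C2*sqrt(k)*erf(sqrt(2)*x*sqrt(1/k))


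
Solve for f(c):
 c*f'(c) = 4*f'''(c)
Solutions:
 f(c) = C1 + Integral(C2*airyai(2^(1/3)*c/2) + C3*airybi(2^(1/3)*c/2), c)


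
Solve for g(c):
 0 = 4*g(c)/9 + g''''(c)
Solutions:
 g(c) = (C1*sin(sqrt(3)*c/3) + C2*cos(sqrt(3)*c/3))*exp(-sqrt(3)*c/3) + (C3*sin(sqrt(3)*c/3) + C4*cos(sqrt(3)*c/3))*exp(sqrt(3)*c/3)


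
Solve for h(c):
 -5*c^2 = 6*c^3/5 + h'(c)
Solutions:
 h(c) = C1 - 3*c^4/10 - 5*c^3/3


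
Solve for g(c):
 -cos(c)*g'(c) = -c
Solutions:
 g(c) = C1 + Integral(c/cos(c), c)


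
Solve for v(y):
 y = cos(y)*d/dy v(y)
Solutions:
 v(y) = C1 + Integral(y/cos(y), y)


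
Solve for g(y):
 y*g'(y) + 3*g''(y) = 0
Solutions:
 g(y) = C1 + C2*erf(sqrt(6)*y/6)


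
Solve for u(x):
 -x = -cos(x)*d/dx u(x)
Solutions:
 u(x) = C1 + Integral(x/cos(x), x)


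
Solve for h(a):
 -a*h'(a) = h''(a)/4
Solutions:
 h(a) = C1 + C2*erf(sqrt(2)*a)


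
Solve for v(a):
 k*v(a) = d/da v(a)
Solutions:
 v(a) = C1*exp(a*k)


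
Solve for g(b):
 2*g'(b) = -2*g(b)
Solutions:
 g(b) = C1*exp(-b)


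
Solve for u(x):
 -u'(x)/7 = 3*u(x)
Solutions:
 u(x) = C1*exp(-21*x)


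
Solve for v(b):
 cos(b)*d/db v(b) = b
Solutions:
 v(b) = C1 + Integral(b/cos(b), b)


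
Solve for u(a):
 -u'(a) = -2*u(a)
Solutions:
 u(a) = C1*exp(2*a)


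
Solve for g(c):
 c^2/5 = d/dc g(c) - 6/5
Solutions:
 g(c) = C1 + c^3/15 + 6*c/5


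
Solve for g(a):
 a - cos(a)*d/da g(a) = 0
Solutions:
 g(a) = C1 + Integral(a/cos(a), a)


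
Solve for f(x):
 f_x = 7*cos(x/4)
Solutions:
 f(x) = C1 + 28*sin(x/4)


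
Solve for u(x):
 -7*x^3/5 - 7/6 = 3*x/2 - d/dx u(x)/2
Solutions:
 u(x) = C1 + 7*x^4/10 + 3*x^2/2 + 7*x/3


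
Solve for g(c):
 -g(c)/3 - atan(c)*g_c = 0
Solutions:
 g(c) = C1*exp(-Integral(1/atan(c), c)/3)


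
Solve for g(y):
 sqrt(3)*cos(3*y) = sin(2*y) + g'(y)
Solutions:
 g(y) = C1 + sqrt(3)*sin(3*y)/3 + cos(2*y)/2


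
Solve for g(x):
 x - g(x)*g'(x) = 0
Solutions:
 g(x) = -sqrt(C1 + x^2)
 g(x) = sqrt(C1 + x^2)


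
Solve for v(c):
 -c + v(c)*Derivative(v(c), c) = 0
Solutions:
 v(c) = -sqrt(C1 + c^2)
 v(c) = sqrt(C1 + c^2)


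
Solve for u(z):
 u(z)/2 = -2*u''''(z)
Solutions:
 u(z) = (C1*sin(z/2) + C2*cos(z/2))*exp(-z/2) + (C3*sin(z/2) + C4*cos(z/2))*exp(z/2)


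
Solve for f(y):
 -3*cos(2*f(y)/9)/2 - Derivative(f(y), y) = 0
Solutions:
 3*y/2 - 9*log(sin(2*f(y)/9) - 1)/4 + 9*log(sin(2*f(y)/9) + 1)/4 = C1


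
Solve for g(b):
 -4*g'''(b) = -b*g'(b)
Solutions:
 g(b) = C1 + Integral(C2*airyai(2^(1/3)*b/2) + C3*airybi(2^(1/3)*b/2), b)


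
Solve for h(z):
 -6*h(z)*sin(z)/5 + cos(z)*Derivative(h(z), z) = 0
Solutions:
 h(z) = C1/cos(z)^(6/5)


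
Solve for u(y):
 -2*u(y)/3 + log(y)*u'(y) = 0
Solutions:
 u(y) = C1*exp(2*li(y)/3)


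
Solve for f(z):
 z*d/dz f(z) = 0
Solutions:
 f(z) = C1


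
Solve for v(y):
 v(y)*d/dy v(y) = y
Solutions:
 v(y) = -sqrt(C1 + y^2)
 v(y) = sqrt(C1 + y^2)


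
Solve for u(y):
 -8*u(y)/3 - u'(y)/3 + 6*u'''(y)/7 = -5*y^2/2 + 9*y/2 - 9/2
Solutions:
 u(y) = C1*exp(-42^(1/3)*y*(42^(1/3)/(sqrt(46614) + 216)^(1/3) + (sqrt(46614) + 216)^(1/3))/36)*sin(14^(1/3)*3^(1/6)*y*(-3^(2/3)*(sqrt(46614) + 216)^(1/3) + 3*14^(1/3)/(sqrt(46614) + 216)^(1/3))/36) + C2*exp(-42^(1/3)*y*(42^(1/3)/(sqrt(46614) + 216)^(1/3) + (sqrt(46614) + 216)^(1/3))/36)*cos(14^(1/3)*3^(1/6)*y*(-3^(2/3)*(sqrt(46614) + 216)^(1/3) + 3*14^(1/3)/(sqrt(46614) + 216)^(1/3))/36) + C3*exp(42^(1/3)*y*(42^(1/3)/(sqrt(46614) + 216)^(1/3) + (sqrt(46614) + 216)^(1/3))/18) + 15*y^2/16 - 123*y/64 + 987/512


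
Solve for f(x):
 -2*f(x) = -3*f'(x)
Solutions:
 f(x) = C1*exp(2*x/3)


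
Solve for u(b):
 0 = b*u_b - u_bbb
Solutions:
 u(b) = C1 + Integral(C2*airyai(b) + C3*airybi(b), b)


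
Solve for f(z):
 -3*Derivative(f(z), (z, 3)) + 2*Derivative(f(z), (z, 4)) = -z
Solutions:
 f(z) = C1 + C2*z + C3*z^2 + C4*exp(3*z/2) + z^4/72 + z^3/27


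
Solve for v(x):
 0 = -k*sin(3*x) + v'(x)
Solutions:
 v(x) = C1 - k*cos(3*x)/3


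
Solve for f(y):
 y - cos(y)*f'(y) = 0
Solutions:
 f(y) = C1 + Integral(y/cos(y), y)


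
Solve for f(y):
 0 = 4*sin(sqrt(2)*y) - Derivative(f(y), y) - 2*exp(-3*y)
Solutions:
 f(y) = C1 - 2*sqrt(2)*cos(sqrt(2)*y) + 2*exp(-3*y)/3


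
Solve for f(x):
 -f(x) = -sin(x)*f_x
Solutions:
 f(x) = C1*sqrt(cos(x) - 1)/sqrt(cos(x) + 1)


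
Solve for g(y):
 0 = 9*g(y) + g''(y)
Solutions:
 g(y) = C1*sin(3*y) + C2*cos(3*y)


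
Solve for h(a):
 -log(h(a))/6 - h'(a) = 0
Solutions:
 li(h(a)) = C1 - a/6


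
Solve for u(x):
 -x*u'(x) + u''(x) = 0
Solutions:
 u(x) = C1 + C2*erfi(sqrt(2)*x/2)


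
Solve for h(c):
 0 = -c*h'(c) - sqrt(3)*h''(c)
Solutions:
 h(c) = C1 + C2*erf(sqrt(2)*3^(3/4)*c/6)


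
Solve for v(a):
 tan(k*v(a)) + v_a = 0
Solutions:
 v(a) = Piecewise((-asin(exp(C1*k - a*k))/k + pi/k, Ne(k, 0)), (nan, True))
 v(a) = Piecewise((asin(exp(C1*k - a*k))/k, Ne(k, 0)), (nan, True))


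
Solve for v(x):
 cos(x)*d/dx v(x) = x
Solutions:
 v(x) = C1 + Integral(x/cos(x), x)


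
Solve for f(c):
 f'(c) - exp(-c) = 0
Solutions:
 f(c) = C1 - exp(-c)


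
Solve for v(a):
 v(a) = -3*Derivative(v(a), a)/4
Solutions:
 v(a) = C1*exp(-4*a/3)


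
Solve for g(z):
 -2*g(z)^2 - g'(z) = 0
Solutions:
 g(z) = 1/(C1 + 2*z)


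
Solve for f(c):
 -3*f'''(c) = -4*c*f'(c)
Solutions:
 f(c) = C1 + Integral(C2*airyai(6^(2/3)*c/3) + C3*airybi(6^(2/3)*c/3), c)


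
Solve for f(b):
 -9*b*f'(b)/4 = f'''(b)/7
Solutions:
 f(b) = C1 + Integral(C2*airyai(-126^(1/3)*b/2) + C3*airybi(-126^(1/3)*b/2), b)


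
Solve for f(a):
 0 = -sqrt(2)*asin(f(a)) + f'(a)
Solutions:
 Integral(1/asin(_y), (_y, f(a))) = C1 + sqrt(2)*a


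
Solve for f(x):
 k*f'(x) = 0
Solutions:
 f(x) = C1


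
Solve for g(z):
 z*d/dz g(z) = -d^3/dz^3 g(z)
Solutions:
 g(z) = C1 + Integral(C2*airyai(-z) + C3*airybi(-z), z)


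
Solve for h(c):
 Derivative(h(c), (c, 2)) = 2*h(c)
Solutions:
 h(c) = C1*exp(-sqrt(2)*c) + C2*exp(sqrt(2)*c)


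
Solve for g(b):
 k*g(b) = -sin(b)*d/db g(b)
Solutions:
 g(b) = C1*exp(k*(-log(cos(b) - 1) + log(cos(b) + 1))/2)


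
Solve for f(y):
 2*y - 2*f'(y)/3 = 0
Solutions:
 f(y) = C1 + 3*y^2/2


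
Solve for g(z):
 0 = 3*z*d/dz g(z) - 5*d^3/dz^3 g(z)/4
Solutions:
 g(z) = C1 + Integral(C2*airyai(12^(1/3)*5^(2/3)*z/5) + C3*airybi(12^(1/3)*5^(2/3)*z/5), z)


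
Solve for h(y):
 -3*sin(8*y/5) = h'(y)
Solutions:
 h(y) = C1 + 15*cos(8*y/5)/8


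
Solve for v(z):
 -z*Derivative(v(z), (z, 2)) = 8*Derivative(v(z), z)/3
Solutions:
 v(z) = C1 + C2/z^(5/3)


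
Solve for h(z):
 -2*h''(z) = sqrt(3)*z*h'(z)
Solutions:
 h(z) = C1 + C2*erf(3^(1/4)*z/2)


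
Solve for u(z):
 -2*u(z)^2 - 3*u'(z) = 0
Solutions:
 u(z) = 3/(C1 + 2*z)


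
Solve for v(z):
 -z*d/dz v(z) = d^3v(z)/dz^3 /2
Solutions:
 v(z) = C1 + Integral(C2*airyai(-2^(1/3)*z) + C3*airybi(-2^(1/3)*z), z)


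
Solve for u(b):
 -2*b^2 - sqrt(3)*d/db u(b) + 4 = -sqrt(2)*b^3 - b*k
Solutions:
 u(b) = C1 + sqrt(6)*b^4/12 - 2*sqrt(3)*b^3/9 + sqrt(3)*b^2*k/6 + 4*sqrt(3)*b/3


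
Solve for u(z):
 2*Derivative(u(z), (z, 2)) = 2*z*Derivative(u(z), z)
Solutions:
 u(z) = C1 + C2*erfi(sqrt(2)*z/2)


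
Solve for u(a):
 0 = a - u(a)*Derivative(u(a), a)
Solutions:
 u(a) = -sqrt(C1 + a^2)
 u(a) = sqrt(C1 + a^2)


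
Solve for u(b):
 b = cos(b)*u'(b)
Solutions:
 u(b) = C1 + Integral(b/cos(b), b)


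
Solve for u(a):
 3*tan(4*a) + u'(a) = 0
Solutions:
 u(a) = C1 + 3*log(cos(4*a))/4


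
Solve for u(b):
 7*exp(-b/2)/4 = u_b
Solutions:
 u(b) = C1 - 7*exp(-b/2)/2


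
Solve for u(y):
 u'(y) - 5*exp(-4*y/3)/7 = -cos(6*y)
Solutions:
 u(y) = C1 - sin(6*y)/6 - 15*exp(-4*y/3)/28


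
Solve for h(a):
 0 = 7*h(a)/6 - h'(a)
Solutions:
 h(a) = C1*exp(7*a/6)


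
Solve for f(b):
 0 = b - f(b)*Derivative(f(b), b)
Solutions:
 f(b) = -sqrt(C1 + b^2)
 f(b) = sqrt(C1 + b^2)


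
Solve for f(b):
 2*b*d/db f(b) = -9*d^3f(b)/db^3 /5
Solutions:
 f(b) = C1 + Integral(C2*airyai(-30^(1/3)*b/3) + C3*airybi(-30^(1/3)*b/3), b)


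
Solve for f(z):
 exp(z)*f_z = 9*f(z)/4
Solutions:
 f(z) = C1*exp(-9*exp(-z)/4)


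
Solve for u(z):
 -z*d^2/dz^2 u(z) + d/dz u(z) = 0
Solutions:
 u(z) = C1 + C2*z^2


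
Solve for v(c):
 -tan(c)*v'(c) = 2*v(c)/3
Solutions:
 v(c) = C1/sin(c)^(2/3)


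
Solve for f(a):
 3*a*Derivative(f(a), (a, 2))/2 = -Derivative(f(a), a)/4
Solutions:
 f(a) = C1 + C2*a^(5/6)


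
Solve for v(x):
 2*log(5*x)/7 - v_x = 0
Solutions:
 v(x) = C1 + 2*x*log(x)/7 - 2*x/7 + 2*x*log(5)/7


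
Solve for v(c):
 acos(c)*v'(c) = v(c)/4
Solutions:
 v(c) = C1*exp(Integral(1/acos(c), c)/4)


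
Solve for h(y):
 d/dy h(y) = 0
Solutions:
 h(y) = C1


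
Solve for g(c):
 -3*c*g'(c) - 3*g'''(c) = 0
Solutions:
 g(c) = C1 + Integral(C2*airyai(-c) + C3*airybi(-c), c)


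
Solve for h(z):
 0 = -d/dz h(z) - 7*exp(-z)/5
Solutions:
 h(z) = C1 + 7*exp(-z)/5


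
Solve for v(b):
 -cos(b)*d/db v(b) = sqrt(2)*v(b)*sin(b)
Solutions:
 v(b) = C1*cos(b)^(sqrt(2))


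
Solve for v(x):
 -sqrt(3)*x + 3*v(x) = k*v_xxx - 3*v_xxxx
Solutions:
 v(x) = C1*exp(x*(k - sqrt(k^2 + 6*12^(1/3)*(k^2 + sqrt(k^4 - 768))^(1/3) + 48*18^(1/3)/(k^2 + sqrt(k^4 - 768))^(1/3)) - sqrt(2)*sqrt(-k^3/sqrt(k^2 + 6*12^(1/3)*(k^2 + sqrt(k^4 - 768))^(1/3) + 48*18^(1/3)/(k^2 + sqrt(k^4 - 768))^(1/3)) + k^2 - 3*12^(1/3)*(k^2 + sqrt(k^4 - 768))^(1/3) - 24*18^(1/3)/(k^2 + sqrt(k^4 - 768))^(1/3)))/12) + C2*exp(x*(k - sqrt(k^2 + 6*12^(1/3)*(k^2 + sqrt(k^4 - 768))^(1/3) + 48*18^(1/3)/(k^2 + sqrt(k^4 - 768))^(1/3)) + sqrt(2)*sqrt(-k^3/sqrt(k^2 + 6*12^(1/3)*(k^2 + sqrt(k^4 - 768))^(1/3) + 48*18^(1/3)/(k^2 + sqrt(k^4 - 768))^(1/3)) + k^2 - 3*12^(1/3)*(k^2 + sqrt(k^4 - 768))^(1/3) - 24*18^(1/3)/(k^2 + sqrt(k^4 - 768))^(1/3)))/12) + C3*exp(x*(k + sqrt(k^2 + 6*12^(1/3)*(k^2 + sqrt(k^4 - 768))^(1/3) + 48*18^(1/3)/(k^2 + sqrt(k^4 - 768))^(1/3)) - sqrt(2)*sqrt(k^3/sqrt(k^2 + 6*12^(1/3)*(k^2 + sqrt(k^4 - 768))^(1/3) + 48*18^(1/3)/(k^2 + sqrt(k^4 - 768))^(1/3)) + k^2 - 3*12^(1/3)*(k^2 + sqrt(k^4 - 768))^(1/3) - 24*18^(1/3)/(k^2 + sqrt(k^4 - 768))^(1/3)))/12) + C4*exp(x*(k + sqrt(k^2 + 6*12^(1/3)*(k^2 + sqrt(k^4 - 768))^(1/3) + 48*18^(1/3)/(k^2 + sqrt(k^4 - 768))^(1/3)) + sqrt(2)*sqrt(k^3/sqrt(k^2 + 6*12^(1/3)*(k^2 + sqrt(k^4 - 768))^(1/3) + 48*18^(1/3)/(k^2 + sqrt(k^4 - 768))^(1/3)) + k^2 - 3*12^(1/3)*(k^2 + sqrt(k^4 - 768))^(1/3) - 24*18^(1/3)/(k^2 + sqrt(k^4 - 768))^(1/3)))/12) + sqrt(3)*x/3


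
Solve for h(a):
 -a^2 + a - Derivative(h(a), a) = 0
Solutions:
 h(a) = C1 - a^3/3 + a^2/2


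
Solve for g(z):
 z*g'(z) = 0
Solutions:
 g(z) = C1


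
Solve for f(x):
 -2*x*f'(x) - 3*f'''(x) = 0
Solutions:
 f(x) = C1 + Integral(C2*airyai(-2^(1/3)*3^(2/3)*x/3) + C3*airybi(-2^(1/3)*3^(2/3)*x/3), x)


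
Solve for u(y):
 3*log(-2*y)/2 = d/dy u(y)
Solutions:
 u(y) = C1 + 3*y*log(-y)/2 + 3*y*(-1 + log(2))/2


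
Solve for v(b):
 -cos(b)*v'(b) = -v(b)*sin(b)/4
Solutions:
 v(b) = C1/cos(b)^(1/4)


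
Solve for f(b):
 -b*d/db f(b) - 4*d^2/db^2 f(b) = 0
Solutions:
 f(b) = C1 + C2*erf(sqrt(2)*b/4)


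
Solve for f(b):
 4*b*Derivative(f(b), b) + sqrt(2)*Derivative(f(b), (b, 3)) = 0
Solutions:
 f(b) = C1 + Integral(C2*airyai(-sqrt(2)*b) + C3*airybi(-sqrt(2)*b), b)


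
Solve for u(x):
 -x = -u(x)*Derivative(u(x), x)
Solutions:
 u(x) = -sqrt(C1 + x^2)
 u(x) = sqrt(C1 + x^2)


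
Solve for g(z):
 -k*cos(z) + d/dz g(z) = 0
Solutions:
 g(z) = C1 + k*sin(z)


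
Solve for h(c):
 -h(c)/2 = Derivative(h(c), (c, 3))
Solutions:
 h(c) = C3*exp(-2^(2/3)*c/2) + (C1*sin(2^(2/3)*sqrt(3)*c/4) + C2*cos(2^(2/3)*sqrt(3)*c/4))*exp(2^(2/3)*c/4)


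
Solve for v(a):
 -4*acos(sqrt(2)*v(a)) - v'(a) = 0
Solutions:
 Integral(1/acos(sqrt(2)*_y), (_y, v(a))) = C1 - 4*a


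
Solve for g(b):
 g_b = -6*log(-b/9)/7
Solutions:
 g(b) = C1 - 6*b*log(-b)/7 + 6*b*(1 + 2*log(3))/7


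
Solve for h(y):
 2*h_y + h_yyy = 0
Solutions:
 h(y) = C1 + C2*sin(sqrt(2)*y) + C3*cos(sqrt(2)*y)


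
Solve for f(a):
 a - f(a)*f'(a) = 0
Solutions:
 f(a) = -sqrt(C1 + a^2)
 f(a) = sqrt(C1 + a^2)


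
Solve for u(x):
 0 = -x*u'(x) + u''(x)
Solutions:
 u(x) = C1 + C2*erfi(sqrt(2)*x/2)


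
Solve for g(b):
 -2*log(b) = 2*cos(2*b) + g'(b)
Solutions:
 g(b) = C1 - 2*b*log(b) + 2*b - sin(2*b)


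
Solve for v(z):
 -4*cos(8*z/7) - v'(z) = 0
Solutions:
 v(z) = C1 - 7*sin(8*z/7)/2


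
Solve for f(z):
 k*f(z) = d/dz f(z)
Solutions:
 f(z) = C1*exp(k*z)


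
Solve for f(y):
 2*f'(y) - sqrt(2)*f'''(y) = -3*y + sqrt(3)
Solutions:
 f(y) = C1 + C2*exp(-2^(1/4)*y) + C3*exp(2^(1/4)*y) - 3*y^2/4 + sqrt(3)*y/2


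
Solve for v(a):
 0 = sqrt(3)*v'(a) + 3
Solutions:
 v(a) = C1 - sqrt(3)*a


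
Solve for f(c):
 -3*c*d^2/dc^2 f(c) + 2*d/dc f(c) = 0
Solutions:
 f(c) = C1 + C2*c^(5/3)


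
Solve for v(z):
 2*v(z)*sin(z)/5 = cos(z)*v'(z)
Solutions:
 v(z) = C1/cos(z)^(2/5)


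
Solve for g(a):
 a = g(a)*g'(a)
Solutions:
 g(a) = -sqrt(C1 + a^2)
 g(a) = sqrt(C1 + a^2)


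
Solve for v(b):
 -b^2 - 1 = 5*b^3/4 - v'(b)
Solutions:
 v(b) = C1 + 5*b^4/16 + b^3/3 + b


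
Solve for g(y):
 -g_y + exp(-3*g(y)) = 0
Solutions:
 g(y) = log(C1 + 3*y)/3
 g(y) = log((-3^(1/3) - 3^(5/6)*I)*(C1 + y)^(1/3)/2)
 g(y) = log((-3^(1/3) + 3^(5/6)*I)*(C1 + y)^(1/3)/2)


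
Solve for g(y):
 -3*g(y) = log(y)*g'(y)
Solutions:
 g(y) = C1*exp(-3*li(y))


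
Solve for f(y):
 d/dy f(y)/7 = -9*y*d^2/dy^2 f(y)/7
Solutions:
 f(y) = C1 + C2*y^(8/9)


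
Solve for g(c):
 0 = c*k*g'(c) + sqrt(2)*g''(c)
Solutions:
 g(c) = Piecewise((-2^(3/4)*sqrt(pi)*C1*erf(2^(1/4)*c*sqrt(k)/2)/(2*sqrt(k)) - C2, (k > 0) | (k < 0)), (-C1*c - C2, True))


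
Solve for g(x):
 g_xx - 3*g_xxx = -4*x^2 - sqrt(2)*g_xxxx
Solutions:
 g(x) = C1 + C2*x + C3*exp(sqrt(2)*x*(3 - sqrt(9 - 4*sqrt(2)))/4) + C4*exp(sqrt(2)*x*(sqrt(9 - 4*sqrt(2)) + 3)/4) - x^4/3 - 4*x^3 + 4*x^2*(-9 + sqrt(2))


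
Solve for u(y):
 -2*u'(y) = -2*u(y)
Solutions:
 u(y) = C1*exp(y)


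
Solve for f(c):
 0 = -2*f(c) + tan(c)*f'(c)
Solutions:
 f(c) = C1*sin(c)^2


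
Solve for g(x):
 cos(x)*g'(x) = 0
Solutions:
 g(x) = C1


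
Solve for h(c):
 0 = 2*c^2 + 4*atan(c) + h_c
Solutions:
 h(c) = C1 - 2*c^3/3 - 4*c*atan(c) + 2*log(c^2 + 1)


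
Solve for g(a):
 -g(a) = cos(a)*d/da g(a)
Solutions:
 g(a) = C1*sqrt(sin(a) - 1)/sqrt(sin(a) + 1)


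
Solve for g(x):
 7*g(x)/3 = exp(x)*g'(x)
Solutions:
 g(x) = C1*exp(-7*exp(-x)/3)


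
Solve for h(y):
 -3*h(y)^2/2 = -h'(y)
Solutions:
 h(y) = -2/(C1 + 3*y)


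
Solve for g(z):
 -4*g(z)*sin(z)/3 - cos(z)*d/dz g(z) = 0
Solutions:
 g(z) = C1*cos(z)^(4/3)


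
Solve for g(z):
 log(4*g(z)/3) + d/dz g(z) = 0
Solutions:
 Integral(1/(log(_y) - log(3) + 2*log(2)), (_y, g(z))) = C1 - z


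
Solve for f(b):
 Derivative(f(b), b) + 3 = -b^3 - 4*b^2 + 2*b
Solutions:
 f(b) = C1 - b^4/4 - 4*b^3/3 + b^2 - 3*b


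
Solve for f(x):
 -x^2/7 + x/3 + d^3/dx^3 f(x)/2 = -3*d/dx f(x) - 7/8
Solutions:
 f(x) = C1 + C2*sin(sqrt(6)*x) + C3*cos(sqrt(6)*x) + x^3/63 - x^2/18 - 155*x/504


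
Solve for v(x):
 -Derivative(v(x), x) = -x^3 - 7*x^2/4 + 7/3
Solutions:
 v(x) = C1 + x^4/4 + 7*x^3/12 - 7*x/3


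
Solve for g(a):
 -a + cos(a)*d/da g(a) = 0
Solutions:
 g(a) = C1 + Integral(a/cos(a), a)


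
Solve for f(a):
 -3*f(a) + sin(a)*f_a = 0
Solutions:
 f(a) = C1*(cos(a) - 1)^(3/2)/(cos(a) + 1)^(3/2)


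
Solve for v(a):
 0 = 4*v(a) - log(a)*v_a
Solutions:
 v(a) = C1*exp(4*li(a))


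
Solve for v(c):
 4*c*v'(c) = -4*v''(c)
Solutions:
 v(c) = C1 + C2*erf(sqrt(2)*c/2)


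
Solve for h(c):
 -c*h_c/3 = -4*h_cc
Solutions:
 h(c) = C1 + C2*erfi(sqrt(6)*c/12)


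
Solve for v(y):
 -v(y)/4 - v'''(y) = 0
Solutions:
 v(y) = C3*exp(-2^(1/3)*y/2) + (C1*sin(2^(1/3)*sqrt(3)*y/4) + C2*cos(2^(1/3)*sqrt(3)*y/4))*exp(2^(1/3)*y/4)


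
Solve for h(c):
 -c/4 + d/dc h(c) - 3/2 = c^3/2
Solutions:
 h(c) = C1 + c^4/8 + c^2/8 + 3*c/2


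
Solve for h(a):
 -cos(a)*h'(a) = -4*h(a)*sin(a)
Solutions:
 h(a) = C1/cos(a)^4


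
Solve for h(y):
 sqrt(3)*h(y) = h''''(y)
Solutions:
 h(y) = C1*exp(-3^(1/8)*y) + C2*exp(3^(1/8)*y) + C3*sin(3^(1/8)*y) + C4*cos(3^(1/8)*y)


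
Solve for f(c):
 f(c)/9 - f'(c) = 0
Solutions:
 f(c) = C1*exp(c/9)


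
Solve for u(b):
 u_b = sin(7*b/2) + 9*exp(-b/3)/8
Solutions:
 u(b) = C1 - 2*cos(7*b/2)/7 - 27*exp(-b/3)/8


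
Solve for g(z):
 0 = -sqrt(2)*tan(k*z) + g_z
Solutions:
 g(z) = C1 + sqrt(2)*Piecewise((-log(cos(k*z))/k, Ne(k, 0)), (0, True))


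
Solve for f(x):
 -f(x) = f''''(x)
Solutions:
 f(x) = (C1*sin(sqrt(2)*x/2) + C2*cos(sqrt(2)*x/2))*exp(-sqrt(2)*x/2) + (C3*sin(sqrt(2)*x/2) + C4*cos(sqrt(2)*x/2))*exp(sqrt(2)*x/2)


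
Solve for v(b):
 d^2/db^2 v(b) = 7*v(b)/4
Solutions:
 v(b) = C1*exp(-sqrt(7)*b/2) + C2*exp(sqrt(7)*b/2)


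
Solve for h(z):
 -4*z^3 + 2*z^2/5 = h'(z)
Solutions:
 h(z) = C1 - z^4 + 2*z^3/15


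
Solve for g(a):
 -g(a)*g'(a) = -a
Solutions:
 g(a) = -sqrt(C1 + a^2)
 g(a) = sqrt(C1 + a^2)
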